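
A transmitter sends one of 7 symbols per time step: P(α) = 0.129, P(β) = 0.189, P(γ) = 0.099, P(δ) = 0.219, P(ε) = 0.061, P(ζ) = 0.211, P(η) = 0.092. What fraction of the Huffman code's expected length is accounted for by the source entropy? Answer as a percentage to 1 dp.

Entropy H = −Σ p log₂ p ≈ 2.6820 bits.
Huffman merges: 61/1000+23/250→153/1000; 99/1000+129/1000→57/250; 153/1000+189/1000→171/500; 211/1000+219/1000→43/100; 57/250+171/500→57/100; 43/100+57/100→1. L = 2723/1000 ≈ 2.7230.
Efficiency = H/L = 2.6820/2.7230 = 98.5%.

98.5%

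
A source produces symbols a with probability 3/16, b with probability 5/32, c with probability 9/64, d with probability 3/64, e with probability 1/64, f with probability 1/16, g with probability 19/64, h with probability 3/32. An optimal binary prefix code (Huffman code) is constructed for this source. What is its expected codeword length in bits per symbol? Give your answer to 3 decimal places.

2.703 bits/symbol

Repeatedly combine the two least-probable nodes; the expected code length is the sum of the merged weights.
merge 1/64 + 3/64 → 1/16
merge 1/16 + 1/16 → 1/8
merge 3/32 + 1/8 → 7/32
merge 9/64 + 5/32 → 19/64
merge 3/16 + 7/32 → 13/32
merge 19/64 + 19/64 → 19/32
merge 13/32 + 19/32 → 1
L = 1/16 + 1/8 + 7/32 + 19/64 + 13/32 + 19/32 + 1 = 173/64 ≈ 2.703 bits/symbol.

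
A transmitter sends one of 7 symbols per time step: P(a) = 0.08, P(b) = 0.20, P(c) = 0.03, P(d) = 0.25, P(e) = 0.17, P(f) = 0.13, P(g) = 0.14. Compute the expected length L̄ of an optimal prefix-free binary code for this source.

2.66 bits/symbol

Repeatedly combine the two least-probable nodes; the expected code length is the sum of the merged weights.
merge 3/100 + 2/25 → 11/100
merge 11/100 + 13/100 → 6/25
merge 7/50 + 17/100 → 31/100
merge 1/5 + 6/25 → 11/25
merge 1/4 + 31/100 → 14/25
merge 11/25 + 14/25 → 1
L = 11/100 + 6/25 + 31/100 + 11/25 + 14/25 + 1 = 133/50 = 2.66 bits/symbol.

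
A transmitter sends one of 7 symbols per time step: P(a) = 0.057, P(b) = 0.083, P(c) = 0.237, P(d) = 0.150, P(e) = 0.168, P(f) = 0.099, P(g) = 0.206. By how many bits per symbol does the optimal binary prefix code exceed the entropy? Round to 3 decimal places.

Entropy H = −Σ p log₂ p ≈ 2.6686 bits.
Huffman merges: 57/1000+83/1000→7/50; 99/1000+7/50→239/1000; 3/20+21/125→159/500; 103/500+237/1000→443/1000; 239/1000+159/500→557/1000; 443/1000+557/1000→1. L = 2697/1000 ≈ 2.6970.
L − H = 2.6970 − 2.6686 = 0.028 bits.

0.028 bits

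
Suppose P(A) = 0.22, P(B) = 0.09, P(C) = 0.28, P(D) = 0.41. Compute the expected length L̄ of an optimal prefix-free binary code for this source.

1.9 bits/symbol

Repeatedly combine the two least-probable nodes; the expected code length is the sum of the merged weights.
merge 9/100 + 11/50 → 31/100
merge 7/25 + 31/100 → 59/100
merge 41/100 + 59/100 → 1
L = 31/100 + 59/100 + 1 = 19/10 = 1.9 bits/symbol.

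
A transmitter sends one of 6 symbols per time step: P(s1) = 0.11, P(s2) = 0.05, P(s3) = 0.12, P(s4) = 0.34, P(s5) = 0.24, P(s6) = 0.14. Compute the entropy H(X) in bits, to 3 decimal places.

H = −Σ pᵢ log₂ pᵢ.
−0.11·log₂(0.11) = 0.3503
−0.05·log₂(0.05) = 0.2161
−0.12·log₂(0.12) = 0.3671
−0.34·log₂(0.34) = 0.5292
−0.24·log₂(0.24) = 0.4941
−0.14·log₂(0.14) = 0.3971
Sum ≈ 2.3539 → 2.354 bits.

2.354 bits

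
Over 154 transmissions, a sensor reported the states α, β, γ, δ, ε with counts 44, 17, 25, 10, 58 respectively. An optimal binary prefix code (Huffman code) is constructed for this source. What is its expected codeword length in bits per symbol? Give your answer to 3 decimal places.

2.136 bits/symbol

Probabilities are the counts divided by 154.
Repeatedly combine the two least-probable nodes; the expected code length is the sum of the merged weights.
merge 5/77 + 17/154 → 27/154
merge 25/154 + 27/154 → 26/77
merge 2/7 + 26/77 → 48/77
merge 29/77 + 48/77 → 1
L = 27/154 + 26/77 + 48/77 + 1 = 47/22 ≈ 2.136 bits/symbol.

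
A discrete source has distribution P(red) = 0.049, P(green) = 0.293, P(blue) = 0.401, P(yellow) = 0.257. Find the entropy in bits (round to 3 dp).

H = −Σ pᵢ log₂ pᵢ.
−0.049·log₂(0.049) = 0.2132
−0.293·log₂(0.293) = 0.5189
−0.401·log₂(0.401) = 0.5286
−0.257·log₂(0.257) = 0.5038
Sum ≈ 1.7645 → 1.765 bits.

1.765 bits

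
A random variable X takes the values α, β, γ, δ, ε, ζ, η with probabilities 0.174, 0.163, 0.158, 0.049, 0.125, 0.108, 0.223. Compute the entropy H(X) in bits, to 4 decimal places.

2.7039 bits

H = −Σ pᵢ log₂ pᵢ.
−0.174·log₂(0.174) = 0.4390
−0.163·log₂(0.163) = 0.4266
−0.158·log₂(0.158) = 0.4206
−0.049·log₂(0.049) = 0.2132
−0.125·log₂(0.125) = 0.3750
−0.108·log₂(0.108) = 0.3468
−0.223·log₂(0.223) = 0.4828
Sum ≈ 2.7039 → 2.7039 bits.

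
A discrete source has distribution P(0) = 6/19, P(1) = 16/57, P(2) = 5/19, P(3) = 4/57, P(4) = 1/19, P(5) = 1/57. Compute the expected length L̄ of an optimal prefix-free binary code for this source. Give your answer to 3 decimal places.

Repeatedly combine the two least-probable nodes; the expected code length is the sum of the merged weights.
merge 1/57 + 1/19 → 4/57
merge 4/57 + 4/57 → 8/57
merge 8/57 + 5/19 → 23/57
merge 16/57 + 6/19 → 34/57
merge 23/57 + 34/57 → 1
L = 4/57 + 8/57 + 23/57 + 34/57 + 1 = 42/19 ≈ 2.211 bits/symbol.

2.211 bits/symbol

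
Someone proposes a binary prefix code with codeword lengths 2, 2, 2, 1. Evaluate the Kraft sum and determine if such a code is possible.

1.25; no

With common denominator 2^2 = 4: Σ 2^(−ℓᵢ) = 1/4 + 1/4 + 1/4 + 2/4 = 5/4 = 1.25.
Kraft's inequality requires Σ ≤ 1; here Σ = 1.25 > 1, so no such prefix code exists.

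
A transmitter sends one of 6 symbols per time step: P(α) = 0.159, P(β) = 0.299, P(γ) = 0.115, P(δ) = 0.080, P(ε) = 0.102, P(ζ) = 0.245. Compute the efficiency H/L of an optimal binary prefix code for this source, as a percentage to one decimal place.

98.8%

Entropy H = −Σ p log₂ p ≈ 2.4260 bits.
Huffman merges: 2/25+51/500→91/500; 23/200+159/1000→137/500; 91/500+49/200→427/1000; 137/500+299/1000→573/1000; 427/1000+573/1000→1. L = 307/125 ≈ 2.4560.
Efficiency = H/L = 2.4260/2.4560 = 98.8%.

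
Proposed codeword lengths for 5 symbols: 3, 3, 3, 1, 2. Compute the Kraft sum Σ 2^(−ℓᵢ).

With common denominator 2^3 = 8: Σ 2^(−ℓᵢ) = 1/8 + 1/8 + 1/8 + 4/8 + 2/8 = 9/8 = 1.125.

1.125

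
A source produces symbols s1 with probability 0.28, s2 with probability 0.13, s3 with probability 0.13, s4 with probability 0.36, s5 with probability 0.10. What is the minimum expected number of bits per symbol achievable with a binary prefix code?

2.23 bits/symbol

Repeatedly combine the two least-probable nodes; the expected code length is the sum of the merged weights.
merge 1/10 + 13/100 → 23/100
merge 13/100 + 23/100 → 9/25
merge 7/25 + 9/25 → 16/25
merge 9/25 + 16/25 → 1
L = 23/100 + 9/25 + 16/25 + 1 = 223/100 = 2.23 bits/symbol.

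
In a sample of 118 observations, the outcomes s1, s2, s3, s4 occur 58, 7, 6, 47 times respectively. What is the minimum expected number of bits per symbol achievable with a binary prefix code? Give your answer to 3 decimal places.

Probabilities are the counts divided by 118.
Repeatedly combine the two least-probable nodes; the expected code length is the sum of the merged weights.
merge 3/59 + 7/118 → 13/118
merge 13/118 + 47/118 → 30/59
merge 29/59 + 30/59 → 1
L = 13/118 + 30/59 + 1 = 191/118 ≈ 1.619 bits/symbol.

1.619 bits/symbol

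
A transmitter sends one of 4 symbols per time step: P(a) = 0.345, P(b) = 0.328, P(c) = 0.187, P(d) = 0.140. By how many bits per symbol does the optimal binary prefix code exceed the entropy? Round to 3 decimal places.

0.075 bits

Entropy H = −Σ p log₂ p ≈ 1.9066 bits.
Huffman merges: 7/50+187/1000→327/1000; 327/1000+41/125→131/200; 69/200+131/200→1. L = 991/500 ≈ 1.9820.
L − H = 1.9820 − 1.9066 = 0.075 bits.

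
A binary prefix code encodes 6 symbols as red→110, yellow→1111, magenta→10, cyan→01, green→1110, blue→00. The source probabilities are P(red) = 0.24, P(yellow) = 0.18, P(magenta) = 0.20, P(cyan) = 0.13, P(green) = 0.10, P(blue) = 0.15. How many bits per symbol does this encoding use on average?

L̄ = Σ pᵢ·ℓᵢ = 0.24·3 + 0.18·4 + 0.20·2 + 0.13·2 + 0.10·4 + 0.15·2 = 2.8 bits/symbol.

2.8 bits/symbol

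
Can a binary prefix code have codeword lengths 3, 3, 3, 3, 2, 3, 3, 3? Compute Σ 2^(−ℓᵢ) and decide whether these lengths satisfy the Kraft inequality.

1.125; no

With common denominator 2^3 = 8: Σ 2^(−ℓᵢ) = 1/8 + 1/8 + 1/8 + 1/8 + 2/8 + 1/8 + 1/8 + 1/8 = 9/8 = 1.125.
Kraft's inequality requires Σ ≤ 1; here Σ = 1.125 > 1, so no such prefix code exists.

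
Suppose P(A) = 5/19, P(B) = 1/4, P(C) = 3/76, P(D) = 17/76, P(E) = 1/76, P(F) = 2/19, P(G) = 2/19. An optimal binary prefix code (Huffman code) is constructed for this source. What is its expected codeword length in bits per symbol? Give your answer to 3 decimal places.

2.474 bits/symbol

Repeatedly combine the two least-probable nodes; the expected code length is the sum of the merged weights.
merge 1/76 + 3/76 → 1/19
merge 1/19 + 2/19 → 3/19
merge 2/19 + 3/19 → 5/19
merge 17/76 + 1/4 → 9/19
merge 5/19 + 5/19 → 10/19
merge 9/19 + 10/19 → 1
L = 1/19 + 3/19 + 5/19 + 9/19 + 10/19 + 1 = 47/19 ≈ 2.474 bits/symbol.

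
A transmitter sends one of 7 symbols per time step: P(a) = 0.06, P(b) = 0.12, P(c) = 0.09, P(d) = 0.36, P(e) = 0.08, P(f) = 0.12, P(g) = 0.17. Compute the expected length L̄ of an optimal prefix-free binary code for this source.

Repeatedly combine the two least-probable nodes; the expected code length is the sum of the merged weights.
merge 3/50 + 2/25 → 7/50
merge 9/100 + 3/25 → 21/100
merge 3/25 + 7/50 → 13/50
merge 17/100 + 21/100 → 19/50
merge 13/50 + 9/25 → 31/50
merge 19/50 + 31/50 → 1
L = 7/50 + 21/100 + 13/50 + 19/50 + 31/50 + 1 = 261/100 = 2.61 bits/symbol.

2.61 bits/symbol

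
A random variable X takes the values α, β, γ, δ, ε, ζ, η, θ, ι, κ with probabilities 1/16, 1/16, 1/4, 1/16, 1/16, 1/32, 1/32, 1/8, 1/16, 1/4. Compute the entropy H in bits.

Each probability is a power of 1/2, so log₂(1/p) is an integer.
H = Σ p·log₂(1/p) = 1/16·4 + 1/16·4 + 1/4·2 + 1/16·4 + 1/16·4 + 1/32·5 + 1/32·5 + 1/8·3 + 1/16·4 + 1/4·2 = 2.9375 bits.

2.9375 bits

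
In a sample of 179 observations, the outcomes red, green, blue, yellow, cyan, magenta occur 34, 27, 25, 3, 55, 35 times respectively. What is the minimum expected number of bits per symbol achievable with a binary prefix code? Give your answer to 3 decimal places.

2.464 bits/symbol

Probabilities are the counts divided by 179.
Repeatedly combine the two least-probable nodes; the expected code length is the sum of the merged weights.
merge 3/179 + 25/179 → 28/179
merge 27/179 + 28/179 → 55/179
merge 34/179 + 35/179 → 69/179
merge 55/179 + 55/179 → 110/179
merge 69/179 + 110/179 → 1
L = 28/179 + 55/179 + 69/179 + 110/179 + 1 = 441/179 ≈ 2.464 bits/symbol.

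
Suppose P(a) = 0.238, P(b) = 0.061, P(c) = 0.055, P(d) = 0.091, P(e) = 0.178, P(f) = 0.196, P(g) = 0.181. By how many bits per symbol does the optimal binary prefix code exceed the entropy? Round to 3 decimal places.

0.048 bits

Entropy H = −Σ p log₂ p ≈ 2.6342 bits.
Huffman merges: 11/200+61/1000→29/250; 91/1000+29/250→207/1000; 89/500+181/1000→359/1000; 49/250+207/1000→403/1000; 119/500+359/1000→597/1000; 403/1000+597/1000→1. L = 1341/500 ≈ 2.6820.
L − H = 2.6820 − 2.6342 = 0.048 bits.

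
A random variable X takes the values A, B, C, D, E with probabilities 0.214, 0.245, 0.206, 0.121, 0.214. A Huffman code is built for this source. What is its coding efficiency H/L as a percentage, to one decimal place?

Entropy H = −Σ p log₂ p ≈ 2.2874 bits.
Huffman merges: 121/1000+103/500→327/1000; 107/500+107/500→107/250; 49/200+327/1000→143/250; 107/250+143/250→1. L = 2327/1000 ≈ 2.3270.
Efficiency = H/L = 2.2874/2.3270 = 98.3%.

98.3%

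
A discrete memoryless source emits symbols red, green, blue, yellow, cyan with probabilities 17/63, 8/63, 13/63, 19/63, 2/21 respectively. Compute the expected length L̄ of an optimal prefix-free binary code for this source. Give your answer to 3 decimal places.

2.222 bits/symbol

Repeatedly combine the two least-probable nodes; the expected code length is the sum of the merged weights.
merge 2/21 + 8/63 → 2/9
merge 13/63 + 2/9 → 3/7
merge 17/63 + 19/63 → 4/7
merge 3/7 + 4/7 → 1
L = 2/9 + 3/7 + 4/7 + 1 = 20/9 ≈ 2.222 bits/symbol.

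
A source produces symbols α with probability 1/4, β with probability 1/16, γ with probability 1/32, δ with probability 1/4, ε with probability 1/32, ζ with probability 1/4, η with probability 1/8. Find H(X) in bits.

2.4375 bits

Each probability is a power of 1/2, so log₂(1/p) is an integer.
H = Σ p·log₂(1/p) = 1/4·2 + 1/16·4 + 1/32·5 + 1/4·2 + 1/32·5 + 1/4·2 + 1/8·3 = 2.4375 bits.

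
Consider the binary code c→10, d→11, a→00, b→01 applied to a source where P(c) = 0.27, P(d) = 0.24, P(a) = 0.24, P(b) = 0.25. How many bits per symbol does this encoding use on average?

2 bits/symbol

L̄ = Σ pᵢ·ℓᵢ = 0.27·2 + 0.24·2 + 0.24·2 + 0.25·2 = 2 bits/symbol.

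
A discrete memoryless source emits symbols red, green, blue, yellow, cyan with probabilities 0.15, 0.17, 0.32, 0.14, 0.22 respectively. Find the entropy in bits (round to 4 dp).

2.2488 bits

H = −Σ pᵢ log₂ pᵢ.
−0.15·log₂(0.15) = 0.4105
−0.17·log₂(0.17) = 0.4346
−0.32·log₂(0.32) = 0.5260
−0.14·log₂(0.14) = 0.3971
−0.22·log₂(0.22) = 0.4806
Sum ≈ 2.2488 → 2.2488 bits.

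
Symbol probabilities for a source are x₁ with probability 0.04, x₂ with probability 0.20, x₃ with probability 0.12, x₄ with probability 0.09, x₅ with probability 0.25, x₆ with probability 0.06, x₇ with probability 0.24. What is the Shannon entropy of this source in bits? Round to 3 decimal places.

2.568 bits

H = −Σ pᵢ log₂ pᵢ.
−0.04·log₂(0.04) = 0.1858
−0.20·log₂(0.20) = 0.4644
−0.12·log₂(0.12) = 0.3671
−0.09·log₂(0.09) = 0.3127
−0.25·log₂(0.25) = 0.5000
−0.06·log₂(0.06) = 0.2435
−0.24·log₂(0.24) = 0.4941
Sum ≈ 2.5675 → 2.568 bits.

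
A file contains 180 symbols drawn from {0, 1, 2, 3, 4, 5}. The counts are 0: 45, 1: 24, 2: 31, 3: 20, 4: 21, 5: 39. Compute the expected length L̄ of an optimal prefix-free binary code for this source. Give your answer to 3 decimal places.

2.533 bits/symbol

Probabilities are the counts divided by 180.
Repeatedly combine the two least-probable nodes; the expected code length is the sum of the merged weights.
merge 1/9 + 7/60 → 41/180
merge 2/15 + 31/180 → 11/36
merge 13/60 + 41/180 → 4/9
merge 1/4 + 11/36 → 5/9
merge 4/9 + 5/9 → 1
L = 41/180 + 11/36 + 4/9 + 5/9 + 1 = 38/15 ≈ 2.533 bits/symbol.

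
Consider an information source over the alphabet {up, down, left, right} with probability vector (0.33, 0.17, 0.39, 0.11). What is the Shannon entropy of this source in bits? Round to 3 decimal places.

H = −Σ pᵢ log₂ pᵢ.
−0.33·log₂(0.33) = 0.5278
−0.17·log₂(0.17) = 0.4346
−0.39·log₂(0.39) = 0.5298
−0.11·log₂(0.11) = 0.3503
Sum ≈ 1.8425 → 1.842 bits.

1.842 bits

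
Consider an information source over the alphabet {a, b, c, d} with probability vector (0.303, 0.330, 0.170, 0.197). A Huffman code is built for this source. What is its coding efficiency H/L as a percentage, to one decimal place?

97.3%

Entropy H = −Σ p log₂ p ≈ 1.9461 bits.
Huffman merges: 17/100+197/1000→367/1000; 303/1000+33/100→633/1000; 367/1000+633/1000→1. L = 2 ≈ 2.0000.
Efficiency = H/L = 1.9461/2.0000 = 97.3%.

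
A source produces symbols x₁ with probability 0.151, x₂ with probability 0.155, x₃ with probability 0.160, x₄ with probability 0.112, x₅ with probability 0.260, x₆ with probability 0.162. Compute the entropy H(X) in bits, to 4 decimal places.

2.5362 bits

H = −Σ pᵢ log₂ pᵢ.
−0.151·log₂(0.151) = 0.4118
−0.155·log₂(0.155) = 0.4169
−0.160·log₂(0.160) = 0.4230
−0.112·log₂(0.112) = 0.3537
−0.260·log₂(0.260) = 0.5053
−0.162·log₂(0.162) = 0.4254
Sum ≈ 2.5362 → 2.5362 bits.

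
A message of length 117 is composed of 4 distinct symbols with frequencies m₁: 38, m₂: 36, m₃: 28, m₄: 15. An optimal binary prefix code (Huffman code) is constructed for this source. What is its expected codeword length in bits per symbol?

2 bits/symbol

Probabilities are the counts divided by 117.
Repeatedly combine the two least-probable nodes; the expected code length is the sum of the merged weights.
merge 5/39 + 28/117 → 43/117
merge 4/13 + 38/117 → 74/117
merge 43/117 + 74/117 → 1
L = 43/117 + 74/117 + 1 = 2 bits/symbol.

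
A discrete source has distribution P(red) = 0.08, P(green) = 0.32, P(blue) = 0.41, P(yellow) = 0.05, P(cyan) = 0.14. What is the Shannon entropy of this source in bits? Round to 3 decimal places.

H = −Σ pᵢ log₂ pᵢ.
−0.08·log₂(0.08) = 0.2915
−0.32·log₂(0.32) = 0.5260
−0.41·log₂(0.41) = 0.5274
−0.05·log₂(0.05) = 0.2161
−0.14·log₂(0.14) = 0.3971
Sum ≈ 1.9581 → 1.958 bits.

1.958 bits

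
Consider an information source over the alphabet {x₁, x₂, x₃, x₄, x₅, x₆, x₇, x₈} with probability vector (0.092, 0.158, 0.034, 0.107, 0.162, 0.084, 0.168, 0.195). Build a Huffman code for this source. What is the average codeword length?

2.923 bits/symbol

Repeatedly combine the two least-probable nodes; the expected code length is the sum of the merged weights.
merge 17/500 + 21/250 → 59/500
merge 23/250 + 107/1000 → 199/1000
merge 59/500 + 79/500 → 69/250
merge 81/500 + 21/125 → 33/100
merge 39/200 + 199/1000 → 197/500
merge 69/250 + 33/100 → 303/500
merge 197/500 + 303/500 → 1
L = 59/500 + 199/1000 + 69/250 + 33/100 + 197/500 + 303/500 + 1 = 2923/1000 = 2.923 bits/symbol.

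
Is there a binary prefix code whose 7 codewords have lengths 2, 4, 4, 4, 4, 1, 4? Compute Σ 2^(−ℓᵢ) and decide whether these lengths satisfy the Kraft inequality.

With common denominator 2^4 = 16: Σ 2^(−ℓᵢ) = 4/16 + 1/16 + 1/16 + 1/16 + 1/16 + 8/16 + 1/16 = 17/16 = 1.0625.
Kraft's inequality requires Σ ≤ 1; here Σ = 1.0625 > 1, so no such prefix code exists.

1.0625; no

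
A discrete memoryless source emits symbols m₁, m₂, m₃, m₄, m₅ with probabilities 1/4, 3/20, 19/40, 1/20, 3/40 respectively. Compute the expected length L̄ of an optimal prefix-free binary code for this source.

Repeatedly combine the two least-probable nodes; the expected code length is the sum of the merged weights.
merge 1/20 + 3/40 → 1/8
merge 1/8 + 3/20 → 11/40
merge 1/4 + 11/40 → 21/40
merge 19/40 + 21/40 → 1
L = 1/8 + 11/40 + 21/40 + 1 = 77/40 = 1.925 bits/symbol.

1.925 bits/symbol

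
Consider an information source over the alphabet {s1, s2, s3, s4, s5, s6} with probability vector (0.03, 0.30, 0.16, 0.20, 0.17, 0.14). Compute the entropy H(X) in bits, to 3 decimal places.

2.392 bits

H = −Σ pᵢ log₂ pᵢ.
−0.03·log₂(0.03) = 0.1518
−0.30·log₂(0.30) = 0.5211
−0.16·log₂(0.16) = 0.4230
−0.20·log₂(0.20) = 0.4644
−0.17·log₂(0.17) = 0.4346
−0.14·log₂(0.14) = 0.3971
Sum ≈ 2.3920 → 2.392 bits.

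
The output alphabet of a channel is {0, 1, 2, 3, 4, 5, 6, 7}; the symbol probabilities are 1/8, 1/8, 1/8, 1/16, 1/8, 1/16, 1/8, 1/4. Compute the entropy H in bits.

Each probability is a power of 1/2, so log₂(1/p) is an integer.
H = Σ p·log₂(1/p) = 1/8·3 + 1/8·3 + 1/8·3 + 1/16·4 + 1/8·3 + 1/16·4 + 1/8·3 + 1/4·2 = 2.875 bits.

2.875 bits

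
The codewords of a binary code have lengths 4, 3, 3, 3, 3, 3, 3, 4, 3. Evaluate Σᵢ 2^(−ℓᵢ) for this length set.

With common denominator 2^4 = 16: Σ 2^(−ℓᵢ) = 1/16 + 2/16 + 2/16 + 2/16 + 2/16 + 2/16 + 2/16 + 1/16 + 2/16 = 16/16 = 1.

1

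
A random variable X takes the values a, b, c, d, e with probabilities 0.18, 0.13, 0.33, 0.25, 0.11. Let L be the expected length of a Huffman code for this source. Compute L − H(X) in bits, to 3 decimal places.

Entropy H = −Σ p log₂ p ≈ 2.2061 bits.
Huffman merges: 11/100+13/100→6/25; 9/50+6/25→21/50; 1/4+33/100→29/50; 21/50+29/50→1. L = 56/25 ≈ 2.2400.
L − H = 2.2400 − 2.2061 = 0.034 bits.

0.034 bits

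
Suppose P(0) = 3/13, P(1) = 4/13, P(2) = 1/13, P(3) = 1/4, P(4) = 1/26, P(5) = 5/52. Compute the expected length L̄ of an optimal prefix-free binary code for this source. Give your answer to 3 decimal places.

Repeatedly combine the two least-probable nodes; the expected code length is the sum of the merged weights.
merge 1/26 + 1/13 → 3/26
merge 5/52 + 3/26 → 11/52
merge 11/52 + 3/13 → 23/52
merge 1/4 + 4/13 → 29/52
merge 23/52 + 29/52 → 1
L = 3/26 + 11/52 + 23/52 + 29/52 + 1 = 121/52 ≈ 2.327 bits/symbol.

2.327 bits/symbol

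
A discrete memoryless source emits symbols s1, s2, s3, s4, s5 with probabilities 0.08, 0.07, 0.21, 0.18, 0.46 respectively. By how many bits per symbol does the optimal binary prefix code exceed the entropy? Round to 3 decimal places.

Entropy H = −Σ p log₂ p ≈ 1.9935 bits.
Huffman merges: 7/100+2/25→3/20; 3/20+9/50→33/100; 21/100+33/100→27/50; 23/50+27/50→1. L = 101/50 ≈ 2.0200.
L − H = 2.0200 − 1.9935 = 0.026 bits.

0.026 bits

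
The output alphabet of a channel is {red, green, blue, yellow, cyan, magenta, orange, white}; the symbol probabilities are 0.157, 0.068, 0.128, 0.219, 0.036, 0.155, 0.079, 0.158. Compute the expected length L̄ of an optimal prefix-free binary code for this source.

2.885 bits/symbol

Repeatedly combine the two least-probable nodes; the expected code length is the sum of the merged weights.
merge 9/250 + 17/250 → 13/125
merge 79/1000 + 13/125 → 183/1000
merge 16/125 + 31/200 → 283/1000
merge 157/1000 + 79/500 → 63/200
merge 183/1000 + 219/1000 → 201/500
merge 283/1000 + 63/200 → 299/500
merge 201/500 + 299/500 → 1
L = 13/125 + 183/1000 + 283/1000 + 63/200 + 201/500 + 299/500 + 1 = 577/200 = 2.885 bits/symbol.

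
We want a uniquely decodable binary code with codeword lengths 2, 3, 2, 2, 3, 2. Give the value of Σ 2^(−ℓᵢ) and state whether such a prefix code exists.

1.25; no

With common denominator 2^3 = 8: Σ 2^(−ℓᵢ) = 2/8 + 1/8 + 2/8 + 2/8 + 1/8 + 2/8 = 10/8 = 1.25.
Kraft's inequality requires Σ ≤ 1; here Σ = 1.25 > 1, so no such prefix code exists.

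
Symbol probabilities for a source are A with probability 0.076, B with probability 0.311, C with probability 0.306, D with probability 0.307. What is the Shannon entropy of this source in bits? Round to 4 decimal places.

H = −Σ pᵢ log₂ pᵢ.
−0.076·log₂(0.076) = 0.2826
−0.311·log₂(0.311) = 0.5240
−0.306·log₂(0.306) = 0.5228
−0.307·log₂(0.307) = 0.5230
Sum ≈ 1.8524 → 1.8524 bits.

1.8524 bits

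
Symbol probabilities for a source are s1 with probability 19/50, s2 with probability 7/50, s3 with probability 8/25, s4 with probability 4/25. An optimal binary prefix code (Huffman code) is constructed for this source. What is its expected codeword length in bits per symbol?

1.92 bits/symbol

Repeatedly combine the two least-probable nodes; the expected code length is the sum of the merged weights.
merge 7/50 + 4/25 → 3/10
merge 3/10 + 8/25 → 31/50
merge 19/50 + 31/50 → 1
L = 3/10 + 31/50 + 1 = 48/25 = 1.92 bits/symbol.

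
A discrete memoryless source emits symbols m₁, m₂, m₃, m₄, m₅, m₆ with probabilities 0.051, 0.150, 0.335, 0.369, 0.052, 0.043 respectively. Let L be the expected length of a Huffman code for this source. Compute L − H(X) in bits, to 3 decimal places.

0.061 bits

Entropy H = −Σ p log₂ p ≈ 2.1058 bits.
Huffman merges: 43/1000+51/1000→47/500; 13/250+47/500→73/500; 73/500+3/20→37/125; 37/125+67/200→631/1000; 369/1000+631/1000→1. L = 2167/1000 ≈ 2.1670.
L − H = 2.1670 − 2.1058 = 0.061 bits.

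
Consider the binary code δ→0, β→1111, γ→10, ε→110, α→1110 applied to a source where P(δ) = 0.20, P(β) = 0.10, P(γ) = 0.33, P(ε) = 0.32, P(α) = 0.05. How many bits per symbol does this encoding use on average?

L̄ = Σ pᵢ·ℓᵢ = 0.20·1 + 0.10·4 + 0.33·2 + 0.32·3 + 0.05·4 = 2.42 bits/symbol.

2.42 bits/symbol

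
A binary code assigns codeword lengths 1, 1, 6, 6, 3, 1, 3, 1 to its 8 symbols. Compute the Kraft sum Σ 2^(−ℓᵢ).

2.28125

With common denominator 2^6 = 64: Σ 2^(−ℓᵢ) = 32/64 + 32/64 + 1/64 + 1/64 + 8/64 + 32/64 + 8/64 + 32/64 = 146/64 = 2.28125.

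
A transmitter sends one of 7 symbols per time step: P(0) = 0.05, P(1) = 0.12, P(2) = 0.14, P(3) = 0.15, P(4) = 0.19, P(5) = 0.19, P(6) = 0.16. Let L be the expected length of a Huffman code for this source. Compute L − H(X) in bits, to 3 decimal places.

Entropy H = −Σ p log₂ p ≈ 2.7243 bits.
Huffman merges: 1/20+3/25→17/100; 7/50+3/20→29/100; 4/25+17/100→33/100; 19/100+19/100→19/50; 29/100+33/100→31/50; 19/50+31/50→1. L = 279/100 ≈ 2.7900.
L − H = 2.7900 − 2.7243 = 0.066 bits.

0.066 bits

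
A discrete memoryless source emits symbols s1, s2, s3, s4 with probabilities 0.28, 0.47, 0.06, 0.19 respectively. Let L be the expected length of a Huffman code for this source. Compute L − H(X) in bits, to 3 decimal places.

0.055 bits

Entropy H = −Σ p log₂ p ≈ 1.7249 bits.
Huffman merges: 3/50+19/100→1/4; 1/4+7/25→53/100; 47/100+53/100→1. L = 89/50 ≈ 1.7800.
L − H = 1.7800 − 1.7249 = 0.055 bits.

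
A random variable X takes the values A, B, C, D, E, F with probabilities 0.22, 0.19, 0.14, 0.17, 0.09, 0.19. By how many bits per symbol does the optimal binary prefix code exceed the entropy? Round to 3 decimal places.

0.055 bits

Entropy H = −Σ p log₂ p ≈ 2.5354 bits.
Huffman merges: 9/100+7/50→23/100; 17/100+19/100→9/25; 19/100+11/50→41/100; 23/100+9/25→59/100; 41/100+59/100→1. L = 259/100 ≈ 2.5900.
L − H = 2.5900 − 2.5354 = 0.055 bits.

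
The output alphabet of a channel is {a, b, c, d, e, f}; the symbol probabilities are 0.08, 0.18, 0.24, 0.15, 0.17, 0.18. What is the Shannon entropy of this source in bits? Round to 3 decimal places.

H = −Σ pᵢ log₂ pᵢ.
−0.08·log₂(0.08) = 0.2915
−0.18·log₂(0.18) = 0.4453
−0.24·log₂(0.24) = 0.4941
−0.15·log₂(0.15) = 0.4105
−0.17·log₂(0.17) = 0.4346
−0.18·log₂(0.18) = 0.4453
Sum ≈ 2.5214 → 2.521 bits.

2.521 bits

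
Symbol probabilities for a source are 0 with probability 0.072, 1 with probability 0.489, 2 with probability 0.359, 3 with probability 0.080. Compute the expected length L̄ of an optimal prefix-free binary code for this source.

1.663 bits/symbol

Repeatedly combine the two least-probable nodes; the expected code length is the sum of the merged weights.
merge 9/125 + 2/25 → 19/125
merge 19/125 + 359/1000 → 511/1000
merge 489/1000 + 511/1000 → 1
L = 19/125 + 511/1000 + 1 = 1663/1000 = 1.663 bits/symbol.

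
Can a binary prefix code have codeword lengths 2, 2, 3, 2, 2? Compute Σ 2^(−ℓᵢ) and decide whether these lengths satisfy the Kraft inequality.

1.125; no

With common denominator 2^3 = 8: Σ 2^(−ℓᵢ) = 2/8 + 2/8 + 1/8 + 2/8 + 2/8 = 9/8 = 1.125.
Kraft's inequality requires Σ ≤ 1; here Σ = 1.125 > 1, so no such prefix code exists.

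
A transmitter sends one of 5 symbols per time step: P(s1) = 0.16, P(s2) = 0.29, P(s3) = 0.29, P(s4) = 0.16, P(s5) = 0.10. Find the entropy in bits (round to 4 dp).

2.2140 bits

H = −Σ pᵢ log₂ pᵢ.
−0.16·log₂(0.16) = 0.4230
−0.29·log₂(0.29) = 0.5179
−0.29·log₂(0.29) = 0.5179
−0.16·log₂(0.16) = 0.4230
−0.10·log₂(0.10) = 0.3322
Sum ≈ 2.2140 → 2.2140 bits.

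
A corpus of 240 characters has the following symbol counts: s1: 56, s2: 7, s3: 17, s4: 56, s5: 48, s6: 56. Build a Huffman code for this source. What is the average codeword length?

Probabilities are the counts divided by 240.
Repeatedly combine the two least-probable nodes; the expected code length is the sum of the merged weights.
merge 7/240 + 17/240 → 1/10
merge 1/10 + 1/5 → 3/10
merge 7/30 + 7/30 → 7/15
merge 7/30 + 3/10 → 8/15
merge 7/15 + 8/15 → 1
L = 1/10 + 3/10 + 7/15 + 8/15 + 1 = 12/5 = 2.4 bits/symbol.

2.4 bits/symbol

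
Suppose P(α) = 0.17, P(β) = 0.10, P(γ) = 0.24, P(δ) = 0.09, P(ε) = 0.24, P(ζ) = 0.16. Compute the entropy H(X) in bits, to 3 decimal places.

2.491 bits

H = −Σ pᵢ log₂ pᵢ.
−0.17·log₂(0.17) = 0.4346
−0.10·log₂(0.10) = 0.3322
−0.24·log₂(0.24) = 0.4941
−0.09·log₂(0.09) = 0.3127
−0.24·log₂(0.24) = 0.4941
−0.16·log₂(0.16) = 0.4230
Sum ≈ 2.4907 → 2.491 bits.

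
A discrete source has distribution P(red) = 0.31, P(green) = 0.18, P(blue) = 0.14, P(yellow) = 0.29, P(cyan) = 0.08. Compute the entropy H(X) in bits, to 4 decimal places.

H = −Σ pᵢ log₂ pᵢ.
−0.31·log₂(0.31) = 0.5238
−0.18·log₂(0.18) = 0.4453
−0.14·log₂(0.14) = 0.3971
−0.29·log₂(0.29) = 0.5179
−0.08·log₂(0.08) = 0.2915
Sum ≈ 2.1756 → 2.1756 bits.

2.1756 bits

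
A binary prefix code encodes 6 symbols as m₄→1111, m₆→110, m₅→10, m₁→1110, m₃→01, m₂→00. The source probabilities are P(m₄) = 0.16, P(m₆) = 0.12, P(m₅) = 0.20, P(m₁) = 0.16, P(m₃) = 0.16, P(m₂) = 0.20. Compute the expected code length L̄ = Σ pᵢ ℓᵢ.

2.76 bits/symbol

L̄ = Σ pᵢ·ℓᵢ = 0.16·4 + 0.12·3 + 0.20·2 + 0.16·4 + 0.16·2 + 0.20·2 = 2.76 bits/symbol.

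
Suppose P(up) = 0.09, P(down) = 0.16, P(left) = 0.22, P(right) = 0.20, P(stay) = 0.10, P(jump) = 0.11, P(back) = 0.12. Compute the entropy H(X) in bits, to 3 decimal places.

H = −Σ pᵢ log₂ pᵢ.
−0.09·log₂(0.09) = 0.3127
−0.16·log₂(0.16) = 0.4230
−0.22·log₂(0.22) = 0.4806
−0.20·log₂(0.20) = 0.4644
−0.10·log₂(0.10) = 0.3322
−0.11·log₂(0.11) = 0.3503
−0.12·log₂(0.12) = 0.3671
Sum ≈ 2.7302 → 2.730 bits.

2.730 bits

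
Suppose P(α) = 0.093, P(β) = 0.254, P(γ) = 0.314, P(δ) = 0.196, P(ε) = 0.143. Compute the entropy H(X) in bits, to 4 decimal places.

2.2077 bits

H = −Σ pᵢ log₂ pᵢ.
−0.093·log₂(0.093) = 0.3187
−0.254·log₂(0.254) = 0.5022
−0.314·log₂(0.314) = 0.5247
−0.196·log₂(0.196) = 0.4608
−0.143·log₂(0.143) = 0.4012
Sum ≈ 2.2077 → 2.2077 bits.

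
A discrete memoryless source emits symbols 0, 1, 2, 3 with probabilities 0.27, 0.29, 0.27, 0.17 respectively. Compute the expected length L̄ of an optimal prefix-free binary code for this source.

Repeatedly combine the two least-probable nodes; the expected code length is the sum of the merged weights.
merge 17/100 + 27/100 → 11/25
merge 27/100 + 29/100 → 14/25
merge 11/25 + 14/25 → 1
L = 11/25 + 14/25 + 1 = 2 bits/symbol.

2 bits/symbol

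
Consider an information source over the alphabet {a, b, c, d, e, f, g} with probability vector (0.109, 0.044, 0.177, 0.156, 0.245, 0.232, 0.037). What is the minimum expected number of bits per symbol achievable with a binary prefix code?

Repeatedly combine the two least-probable nodes; the expected code length is the sum of the merged weights.
merge 37/1000 + 11/250 → 81/1000
merge 81/1000 + 109/1000 → 19/100
merge 39/250 + 177/1000 → 333/1000
merge 19/100 + 29/125 → 211/500
merge 49/200 + 333/1000 → 289/500
merge 211/500 + 289/500 → 1
L = 81/1000 + 19/100 + 333/1000 + 211/500 + 289/500 + 1 = 651/250 = 2.604 bits/symbol.

2.604 bits/symbol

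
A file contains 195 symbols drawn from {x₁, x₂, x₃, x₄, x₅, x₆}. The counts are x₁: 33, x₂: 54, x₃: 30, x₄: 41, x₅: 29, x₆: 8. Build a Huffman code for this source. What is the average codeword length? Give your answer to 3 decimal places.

2.513 bits/symbol

Probabilities are the counts divided by 195.
Repeatedly combine the two least-probable nodes; the expected code length is the sum of the merged weights.
merge 8/195 + 29/195 → 37/195
merge 2/13 + 11/65 → 21/65
merge 37/195 + 41/195 → 2/5
merge 18/65 + 21/65 → 3/5
merge 2/5 + 3/5 → 1
L = 37/195 + 21/65 + 2/5 + 3/5 + 1 = 98/39 ≈ 2.513 bits/symbol.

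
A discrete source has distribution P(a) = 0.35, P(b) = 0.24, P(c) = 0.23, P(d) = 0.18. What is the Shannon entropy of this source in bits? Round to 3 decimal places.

H = −Σ pᵢ log₂ pᵢ.
−0.35·log₂(0.35) = 0.5301
−0.24·log₂(0.24) = 0.4941
−0.23·log₂(0.23) = 0.4877
−0.18·log₂(0.18) = 0.4453
Sum ≈ 1.9572 → 1.957 bits.

1.957 bits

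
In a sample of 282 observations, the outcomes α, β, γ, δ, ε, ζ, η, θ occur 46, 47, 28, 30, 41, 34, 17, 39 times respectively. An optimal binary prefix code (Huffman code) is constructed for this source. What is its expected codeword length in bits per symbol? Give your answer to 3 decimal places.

2.993 bits/symbol

Probabilities are the counts divided by 282.
Repeatedly combine the two least-probable nodes; the expected code length is the sum of the merged weights.
merge 17/282 + 14/141 → 15/94
merge 5/47 + 17/141 → 32/141
merge 13/94 + 41/282 → 40/141
merge 15/94 + 23/141 → 91/282
merge 1/6 + 32/141 → 37/94
merge 40/141 + 91/282 → 57/94
merge 37/94 + 57/94 → 1
L = 15/94 + 32/141 + 40/141 + 91/282 + 37/94 + 57/94 + 1 = 422/141 ≈ 2.993 bits/symbol.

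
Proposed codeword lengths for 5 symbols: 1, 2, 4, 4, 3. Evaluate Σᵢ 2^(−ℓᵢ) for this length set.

1

With common denominator 2^4 = 16: Σ 2^(−ℓᵢ) = 8/16 + 4/16 + 1/16 + 1/16 + 2/16 = 16/16 = 1.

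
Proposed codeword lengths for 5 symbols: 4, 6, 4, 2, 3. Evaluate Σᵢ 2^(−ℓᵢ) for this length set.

0.515625

With common denominator 2^6 = 64: Σ 2^(−ℓᵢ) = 4/64 + 1/64 + 4/64 + 16/64 + 8/64 = 33/64 = 0.515625.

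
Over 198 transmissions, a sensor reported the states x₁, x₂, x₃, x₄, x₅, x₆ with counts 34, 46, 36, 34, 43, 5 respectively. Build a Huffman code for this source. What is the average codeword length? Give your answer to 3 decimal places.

Probabilities are the counts divided by 198.
Repeatedly combine the two least-probable nodes; the expected code length is the sum of the merged weights.
merge 5/198 + 17/99 → 13/66
merge 17/99 + 2/11 → 35/99
merge 13/66 + 43/198 → 41/99
merge 23/99 + 35/99 → 58/99
merge 41/99 + 58/99 → 1
L = 13/66 + 35/99 + 41/99 + 58/99 + 1 = 505/198 ≈ 2.551 bits/symbol.

2.551 bits/symbol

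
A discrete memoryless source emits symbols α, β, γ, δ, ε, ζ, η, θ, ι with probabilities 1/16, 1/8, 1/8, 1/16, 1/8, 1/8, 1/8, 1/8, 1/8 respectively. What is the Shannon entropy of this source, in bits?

3.125 bits

Each probability is a power of 1/2, so log₂(1/p) is an integer.
H = Σ p·log₂(1/p) = 1/16·4 + 1/8·3 + 1/8·3 + 1/16·4 + 1/8·3 + 1/8·3 + 1/8·3 + 1/8·3 + 1/8·3 = 3.125 bits.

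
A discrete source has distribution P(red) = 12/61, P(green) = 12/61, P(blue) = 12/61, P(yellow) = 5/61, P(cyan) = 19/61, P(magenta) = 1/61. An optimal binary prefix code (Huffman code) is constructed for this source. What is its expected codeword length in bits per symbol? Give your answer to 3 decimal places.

2.393 bits/symbol

Repeatedly combine the two least-probable nodes; the expected code length is the sum of the merged weights.
merge 1/61 + 5/61 → 6/61
merge 6/61 + 12/61 → 18/61
merge 12/61 + 12/61 → 24/61
merge 18/61 + 19/61 → 37/61
merge 24/61 + 37/61 → 1
L = 6/61 + 18/61 + 24/61 + 37/61 + 1 = 146/61 ≈ 2.393 bits/symbol.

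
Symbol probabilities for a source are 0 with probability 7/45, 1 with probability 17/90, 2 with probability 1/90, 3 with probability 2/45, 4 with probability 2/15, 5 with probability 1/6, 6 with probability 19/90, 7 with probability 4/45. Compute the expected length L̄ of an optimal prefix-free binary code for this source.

Repeatedly combine the two least-probable nodes; the expected code length is the sum of the merged weights.
merge 1/90 + 2/45 → 1/18
merge 1/18 + 4/45 → 13/90
merge 2/15 + 13/90 → 5/18
merge 7/45 + 1/6 → 29/90
merge 17/90 + 19/90 → 2/5
merge 5/18 + 29/90 → 3/5
merge 2/5 + 3/5 → 1
L = 1/18 + 13/90 + 5/18 + 29/90 + 2/5 + 3/5 + 1 = 14/5 = 2.8 bits/symbol.

2.8 bits/symbol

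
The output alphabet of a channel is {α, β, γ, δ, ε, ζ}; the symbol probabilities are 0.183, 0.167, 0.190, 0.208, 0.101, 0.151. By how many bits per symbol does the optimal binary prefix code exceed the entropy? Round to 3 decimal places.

0.050 bits

Entropy H = −Σ p log₂ p ≈ 2.5519 bits.
Huffman merges: 101/1000+151/1000→63/250; 167/1000+183/1000→7/20; 19/100+26/125→199/500; 63/250+7/20→301/500; 199/500+301/500→1. L = 1301/500 ≈ 2.6020.
L − H = 2.6020 − 2.5519 = 0.050 bits.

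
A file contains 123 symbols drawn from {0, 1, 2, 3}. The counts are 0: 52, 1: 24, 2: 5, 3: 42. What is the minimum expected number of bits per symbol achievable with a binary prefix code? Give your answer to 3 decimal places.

Probabilities are the counts divided by 123.
Repeatedly combine the two least-probable nodes; the expected code length is the sum of the merged weights.
merge 5/123 + 8/41 → 29/123
merge 29/123 + 14/41 → 71/123
merge 52/123 + 71/123 → 1
L = 29/123 + 71/123 + 1 = 223/123 ≈ 1.813 bits/symbol.

1.813 bits/symbol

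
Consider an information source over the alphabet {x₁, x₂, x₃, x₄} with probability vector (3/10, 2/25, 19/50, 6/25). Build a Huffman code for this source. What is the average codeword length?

1.94 bits/symbol

Repeatedly combine the two least-probable nodes; the expected code length is the sum of the merged weights.
merge 2/25 + 6/25 → 8/25
merge 3/10 + 8/25 → 31/50
merge 19/50 + 31/50 → 1
L = 8/25 + 31/50 + 1 = 97/50 = 1.94 bits/symbol.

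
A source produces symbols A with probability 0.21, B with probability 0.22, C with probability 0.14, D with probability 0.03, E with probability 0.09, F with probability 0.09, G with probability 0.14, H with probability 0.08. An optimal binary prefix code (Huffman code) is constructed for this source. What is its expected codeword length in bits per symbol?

2.86 bits/symbol

Repeatedly combine the two least-probable nodes; the expected code length is the sum of the merged weights.
merge 3/100 + 2/25 → 11/100
merge 9/100 + 9/100 → 9/50
merge 11/100 + 7/50 → 1/4
merge 7/50 + 9/50 → 8/25
merge 21/100 + 11/50 → 43/100
merge 1/4 + 8/25 → 57/100
merge 43/100 + 57/100 → 1
L = 11/100 + 9/50 + 1/4 + 8/25 + 43/100 + 57/100 + 1 = 143/50 = 2.86 bits/symbol.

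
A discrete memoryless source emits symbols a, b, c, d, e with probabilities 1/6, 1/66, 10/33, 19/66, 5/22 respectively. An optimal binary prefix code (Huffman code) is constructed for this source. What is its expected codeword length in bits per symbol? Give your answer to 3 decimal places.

Repeatedly combine the two least-probable nodes; the expected code length is the sum of the merged weights.
merge 1/66 + 1/6 → 2/11
merge 2/11 + 5/22 → 9/22
merge 19/66 + 10/33 → 13/22
merge 9/22 + 13/22 → 1
L = 2/11 + 9/22 + 13/22 + 1 = 24/11 ≈ 2.182 bits/symbol.

2.182 bits/symbol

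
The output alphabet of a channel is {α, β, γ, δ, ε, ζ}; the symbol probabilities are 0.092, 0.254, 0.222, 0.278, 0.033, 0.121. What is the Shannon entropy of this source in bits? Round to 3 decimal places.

H = −Σ pᵢ log₂ pᵢ.
−0.092·log₂(0.092) = 0.3167
−0.254·log₂(0.254) = 0.5022
−0.222·log₂(0.222) = 0.4820
−0.278·log₂(0.278) = 0.5134
−0.033·log₂(0.033) = 0.1624
−0.121·log₂(0.121) = 0.3687
Sum ≈ 2.3454 → 2.345 bits.

2.345 bits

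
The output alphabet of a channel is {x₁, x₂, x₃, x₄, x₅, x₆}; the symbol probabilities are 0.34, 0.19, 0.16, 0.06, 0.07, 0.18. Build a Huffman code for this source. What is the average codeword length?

Repeatedly combine the two least-probable nodes; the expected code length is the sum of the merged weights.
merge 3/50 + 7/100 → 13/100
merge 13/100 + 4/25 → 29/100
merge 9/50 + 19/100 → 37/100
merge 29/100 + 17/50 → 63/100
merge 37/100 + 63/100 → 1
L = 13/100 + 29/100 + 37/100 + 63/100 + 1 = 121/50 = 2.42 bits/symbol.

2.42 bits/symbol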